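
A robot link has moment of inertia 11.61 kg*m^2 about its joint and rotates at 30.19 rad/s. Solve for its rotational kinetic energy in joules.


KE = (1/2)*I*omega^2 = 0.5*11.61*30.19^2 = 5290.8866

5290.8866 J


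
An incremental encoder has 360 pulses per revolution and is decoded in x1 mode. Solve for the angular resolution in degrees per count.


resolution = 360 / (PPR * 1) = 360 / 360 = 1.0000

1.0000 degrees


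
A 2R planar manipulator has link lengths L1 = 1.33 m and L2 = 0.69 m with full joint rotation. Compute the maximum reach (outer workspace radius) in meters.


r_max = L1 + L2 = 1.33 + 0.69 = 2.0200

2.0200 m


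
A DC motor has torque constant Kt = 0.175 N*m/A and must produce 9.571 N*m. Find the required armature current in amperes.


I = tau / Kt = 9.571/0.175 = 54.6914

54.6914 A


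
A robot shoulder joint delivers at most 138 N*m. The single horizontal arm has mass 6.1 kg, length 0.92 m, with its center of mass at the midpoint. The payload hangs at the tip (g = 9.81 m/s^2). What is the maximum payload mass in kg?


tau_arm = m_arm*g*(L/2) = 6.1*9.81*0.92/2 = 27.5269 N*m
tau_payload = tau_max - tau_arm = 138 - 27.5269 = 110.4731
m_payload = tau_payload / (g*L) = 110.4731 / (9.81*0.92) = 12.2405

12.2405 kg


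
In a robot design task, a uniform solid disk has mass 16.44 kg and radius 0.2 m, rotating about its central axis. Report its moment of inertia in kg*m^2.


I = (1/2)*m*R^2 = 0.5*16.44*0.2^2 = 0.3288

0.3288 kg*m^2


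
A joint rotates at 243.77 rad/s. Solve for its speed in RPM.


RPM = 243.77 * 60/(2*pi) = 2327.8320

2327.8320 RPM


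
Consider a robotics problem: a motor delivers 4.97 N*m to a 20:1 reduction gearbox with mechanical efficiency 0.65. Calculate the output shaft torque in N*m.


tau_out = tau_in * N * eta = 4.97 * 20 * 0.65 = 64.6100

64.6100 N*m


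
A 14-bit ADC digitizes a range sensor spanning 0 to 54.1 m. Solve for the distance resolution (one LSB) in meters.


res = range / 2^n = 54.1/2^14 = 54.1/16384 = 0.0033

0.0033 m


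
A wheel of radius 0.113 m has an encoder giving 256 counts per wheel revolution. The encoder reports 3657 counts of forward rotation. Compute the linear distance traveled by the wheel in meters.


revs = 3657/256 = 14.285156
d = revs * 2*pi*r = 14.285156 * 2*pi*0.113 = 10.1425

10.1425 m


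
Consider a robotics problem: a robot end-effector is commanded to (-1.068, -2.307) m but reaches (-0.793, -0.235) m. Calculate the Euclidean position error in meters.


dx = -0.793 - (-1.068) = 0.2750, dy = -0.235 - (-2.307) = 2.0720
err = sqrt(0.075625 + 4.293184) = 2.0902

2.0902 m


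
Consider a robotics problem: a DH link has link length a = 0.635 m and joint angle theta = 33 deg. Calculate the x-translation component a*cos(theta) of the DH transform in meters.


a*cos(theta) = 0.635*cos(33 deg) = 0.5326

0.5326 m


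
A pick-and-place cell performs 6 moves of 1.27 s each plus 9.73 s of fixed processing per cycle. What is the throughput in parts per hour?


T_cycle = 6*1.27 + 9.73 = 17.3500 s
rate = 3600/T = 207.4928

207.4928 parts/hour


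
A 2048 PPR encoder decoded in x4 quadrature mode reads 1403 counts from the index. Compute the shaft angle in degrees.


angle = counts * 360 / (PPR*4) = 1403 * 360 / 8192 = 61.6553

61.6553 degrees


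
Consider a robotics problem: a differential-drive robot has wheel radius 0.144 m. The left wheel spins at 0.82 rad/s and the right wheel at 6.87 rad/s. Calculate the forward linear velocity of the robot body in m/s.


v = r*(wR + wL)/2 = 0.144*(6.87 + 0.82)/2 = 0.5537

0.5537 m/s


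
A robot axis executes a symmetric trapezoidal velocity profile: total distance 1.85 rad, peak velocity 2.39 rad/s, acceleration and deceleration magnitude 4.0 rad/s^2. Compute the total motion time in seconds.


t_acc = v/a = 2.39/4.0 = 0.597500 s
d_acc = v^2/(2a) = 0.714013 rad (each ramp)
d_cruise = 1.85 - 2*0.714013 = 0.421974 rad
t_cruise = 0.421974/2.39 = 0.176558 s
t_total = 2*0.597500 + 0.176558 = 1.3716

1.3716 s


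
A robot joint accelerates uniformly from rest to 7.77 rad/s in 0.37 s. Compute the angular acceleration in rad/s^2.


alpha = delta_omega / t = 7.77 / 0.37 = 21.0000

21.0000 rad/s^2


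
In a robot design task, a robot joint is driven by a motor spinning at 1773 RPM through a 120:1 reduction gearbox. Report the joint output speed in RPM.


omega_joint = omega_motor / N = 1773 / 120 = 14.7750

14.7750 RPM


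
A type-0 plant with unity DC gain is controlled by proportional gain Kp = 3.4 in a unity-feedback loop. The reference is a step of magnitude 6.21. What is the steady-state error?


e_ss = R/(1 + Kp) = 6.21/(1 + 3.4) = 6.21/4.4000 = 1.4114

1.4114


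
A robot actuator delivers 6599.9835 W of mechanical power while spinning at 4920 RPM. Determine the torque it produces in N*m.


omega = 4920 * 2*pi/60 = 515.221195 rad/s
tau = P / omega = 6599.9835 / 515.221195 = 12.8100

12.8100 N*m


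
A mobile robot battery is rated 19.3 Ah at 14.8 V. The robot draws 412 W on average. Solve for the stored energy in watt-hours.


E = capacity * V = 19.3*14.8 = 285.6400

285.6400 Wh


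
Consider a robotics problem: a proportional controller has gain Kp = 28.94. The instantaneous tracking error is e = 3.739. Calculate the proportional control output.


u_P = Kp * e = 28.94 * 3.739 = 108.2067

108.2067


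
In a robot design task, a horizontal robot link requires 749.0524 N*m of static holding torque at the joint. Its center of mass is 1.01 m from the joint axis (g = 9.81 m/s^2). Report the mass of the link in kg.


m = tau / (g*L) = 749.0524 / (9.81 * 1.01) = 75.6000

75.6000 kg


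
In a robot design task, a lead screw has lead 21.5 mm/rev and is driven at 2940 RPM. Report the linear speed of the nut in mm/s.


v = lead * (RPM/60) = 21.5*2940/60 = 1053.5000

1053.5000 mm/s


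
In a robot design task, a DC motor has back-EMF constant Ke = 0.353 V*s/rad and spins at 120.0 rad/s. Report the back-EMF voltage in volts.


V_emf = Ke * omega = 0.353*120.0 = 42.3600

42.3600 V


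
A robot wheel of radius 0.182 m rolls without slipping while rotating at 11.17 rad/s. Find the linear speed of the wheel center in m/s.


v = omega * r = 11.17 * 0.182 = 2.0329

2.0329 m/s


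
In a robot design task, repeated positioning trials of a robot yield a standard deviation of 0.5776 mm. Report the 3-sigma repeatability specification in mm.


repeatability = 3*sigma = 3*0.5776 = 1.7328

1.7328 mm


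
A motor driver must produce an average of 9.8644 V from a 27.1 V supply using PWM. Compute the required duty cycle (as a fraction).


D = V_avg/V_supply = 9.8644/27.1 = 0.3640

0.3640


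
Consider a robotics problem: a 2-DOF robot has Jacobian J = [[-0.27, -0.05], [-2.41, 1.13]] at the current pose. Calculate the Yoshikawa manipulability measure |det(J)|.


det(J) = -0.27*1.13 - (-0.05)*(-2.41) = -0.4256
|det(J)| = 0.4256

0.4256


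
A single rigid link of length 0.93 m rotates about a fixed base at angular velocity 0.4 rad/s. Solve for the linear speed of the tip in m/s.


v = L*omega = 0.93 * 0.4 = 0.3720

0.3720 m/s


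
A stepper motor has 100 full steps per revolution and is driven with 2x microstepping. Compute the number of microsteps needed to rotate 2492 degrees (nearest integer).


step_size = 360/(100*2) = 360/200 = 1.800000 deg
n = 2492/(360/200) = 2492*200/360 = 1384.4444 -> 1384

1384 steps


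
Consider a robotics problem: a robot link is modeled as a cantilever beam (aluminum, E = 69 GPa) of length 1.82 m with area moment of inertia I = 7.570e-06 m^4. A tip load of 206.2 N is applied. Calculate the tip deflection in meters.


delta = F*L^3/(3*E*I) = 206.2*1.82^3/(3*6.900e+10*7.570e-06)
      = 1243.0907216/1566990 = 7.9330e-04

7.9330e-04 m


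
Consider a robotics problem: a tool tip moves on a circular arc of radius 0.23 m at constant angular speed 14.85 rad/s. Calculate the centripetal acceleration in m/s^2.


a_c = omega^2 * r = 14.85^2 * 0.23 = 50.7202

50.7202 m/s^2


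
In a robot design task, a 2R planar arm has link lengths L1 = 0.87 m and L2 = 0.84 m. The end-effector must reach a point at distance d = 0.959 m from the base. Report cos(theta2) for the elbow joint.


cos(th2) = (d^2 - L1^2 - L2^2)/(2*L1*L2) = (0.959^2 - 0.87^2 - 0.84^2)/(2*0.87*0.84) = -0.3714

-0.3714


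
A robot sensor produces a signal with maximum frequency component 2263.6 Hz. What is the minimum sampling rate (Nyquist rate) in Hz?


f_s,min = 2*f_max = 2*2263.6 = 4527.2000

4527.2000 Hz


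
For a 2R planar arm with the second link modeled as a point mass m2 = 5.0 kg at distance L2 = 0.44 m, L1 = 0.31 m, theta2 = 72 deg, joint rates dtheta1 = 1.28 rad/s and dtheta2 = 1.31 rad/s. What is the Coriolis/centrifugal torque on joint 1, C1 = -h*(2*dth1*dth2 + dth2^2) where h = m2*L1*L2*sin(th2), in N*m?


h = m2*L1*L2*sin(th2) = 5.0*0.31*0.44*sin(72 deg) = 0.648621
C1 = -h*(2*1.28*1.31 + 1.31^2) = -0.648621*5.0697 = -3.2883

-3.2883 N*m


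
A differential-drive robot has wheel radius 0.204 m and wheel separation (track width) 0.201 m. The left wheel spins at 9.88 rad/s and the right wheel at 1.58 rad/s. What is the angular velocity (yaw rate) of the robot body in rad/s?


omega = r*(wR - wL)/L = 0.204*(1.58 - (9.88))/0.201 = -8.4239

-8.4239 rad/s


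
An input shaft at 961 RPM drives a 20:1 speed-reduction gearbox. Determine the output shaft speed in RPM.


omega_out = omega_in / N = 961 / 20 = 48.0500

48.0500 RPM


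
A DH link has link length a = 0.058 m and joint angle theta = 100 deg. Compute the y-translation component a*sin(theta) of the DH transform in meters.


a*sin(theta) = 0.058*sin(100 deg) = 0.0571

0.0571 m


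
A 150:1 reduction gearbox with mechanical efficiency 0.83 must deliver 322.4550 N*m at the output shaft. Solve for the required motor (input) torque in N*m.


tau_in = tau_out / (N * eta) = 322.4550 / (150 * 0.83) = 2.5900

2.5900 N*m


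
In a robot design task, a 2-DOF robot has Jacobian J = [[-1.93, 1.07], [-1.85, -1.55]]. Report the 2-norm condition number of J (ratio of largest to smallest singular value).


JJ^T eigenvalues: trace(JJ^T) = 10.6948, det(JJ^T) = det(J)^2 = 24.71084100
s_max^2 = (10.6948 + sqrt(15.53538304))/2 = 7.31814751
s_min^2 = (10.6948 - sqrt(15.53538304))/2 = 3.37665249
kappa = s_max/s_min = sqrt(7.31814751/3.37665249) = 1.4722

1.4722


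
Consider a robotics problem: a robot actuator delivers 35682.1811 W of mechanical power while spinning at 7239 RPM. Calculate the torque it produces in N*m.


omega = 7239 * 2*pi/60 = 758.066307 rad/s
tau = P / omega = 35682.1811 / 758.066307 = 47.0700

47.0700 N*m


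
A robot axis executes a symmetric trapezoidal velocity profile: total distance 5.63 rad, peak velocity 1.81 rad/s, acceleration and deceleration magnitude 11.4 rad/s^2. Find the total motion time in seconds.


t_acc = v/a = 1.81/11.4 = 0.158772 s
d_acc = v^2/(2a) = 0.143689 rad (each ramp)
d_cruise = 5.63 - 2*0.143689 = 5.342622 rad
t_cruise = 5.342622/1.81 = 2.951725 s
t_total = 2*0.158772 + 2.951725 = 3.2693

3.2693 s


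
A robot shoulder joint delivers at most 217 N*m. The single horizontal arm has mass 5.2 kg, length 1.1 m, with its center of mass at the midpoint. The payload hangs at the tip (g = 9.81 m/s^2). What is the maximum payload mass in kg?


tau_arm = m_arm*g*(L/2) = 5.2*9.81*1.1/2 = 28.0566 N*m
tau_payload = tau_max - tau_arm = 217 - 28.0566 = 188.9434
m_payload = tau_payload / (g*L) = 188.9434 / (9.81*1.1) = 17.5094

17.5094 kg


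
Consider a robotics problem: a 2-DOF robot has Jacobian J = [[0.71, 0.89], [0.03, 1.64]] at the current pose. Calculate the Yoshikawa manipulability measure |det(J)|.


det(J) = 0.71*1.64 - (0.89)*(0.03) = 1.1377
|det(J)| = 1.1377

1.1377


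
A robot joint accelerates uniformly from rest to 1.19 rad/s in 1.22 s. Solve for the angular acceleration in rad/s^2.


alpha = delta_omega / t = 1.19 / 1.22 = 0.9754

0.9754 rad/s^2


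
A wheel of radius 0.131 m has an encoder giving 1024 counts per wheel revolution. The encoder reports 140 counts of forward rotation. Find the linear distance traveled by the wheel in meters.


revs = 140/1024 = 0.136719
d = revs * 2*pi*r = 0.136719 * 2*pi*0.131 = 0.1125

0.1125 m


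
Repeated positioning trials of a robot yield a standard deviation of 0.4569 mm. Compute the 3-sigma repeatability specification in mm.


repeatability = 3*sigma = 3*0.4569 = 1.3707

1.3707 mm


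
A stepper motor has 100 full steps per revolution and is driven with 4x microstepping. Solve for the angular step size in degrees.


step = 360/(100*4) = 360/400 = 0.9000

0.9000 degrees


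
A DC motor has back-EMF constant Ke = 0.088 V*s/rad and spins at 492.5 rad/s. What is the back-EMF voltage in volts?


V_emf = Ke * omega = 0.088*492.5 = 43.3400

43.3400 V


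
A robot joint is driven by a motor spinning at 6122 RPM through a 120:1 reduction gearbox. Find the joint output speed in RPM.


omega_joint = omega_motor / N = 6122 / 120 = 51.0167

51.0167 RPM


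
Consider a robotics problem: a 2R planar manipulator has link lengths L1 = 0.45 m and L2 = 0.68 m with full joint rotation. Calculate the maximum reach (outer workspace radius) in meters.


r_max = L1 + L2 = 0.45 + 0.68 = 1.1300

1.1300 m


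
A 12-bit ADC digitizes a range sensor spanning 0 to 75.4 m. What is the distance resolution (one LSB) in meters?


res = range / 2^n = 75.4/2^12 = 75.4/4096 = 0.0184

0.0184 m


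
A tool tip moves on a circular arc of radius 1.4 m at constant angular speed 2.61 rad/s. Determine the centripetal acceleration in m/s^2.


a_c = omega^2 * r = 2.61^2 * 1.4 = 9.5369

9.5369 m/s^2


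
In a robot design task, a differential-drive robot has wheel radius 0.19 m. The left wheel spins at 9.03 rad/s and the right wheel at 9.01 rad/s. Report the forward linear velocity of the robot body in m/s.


v = r*(wR + wL)/2 = 0.19*(9.01 + 9.03)/2 = 1.7138

1.7138 m/s


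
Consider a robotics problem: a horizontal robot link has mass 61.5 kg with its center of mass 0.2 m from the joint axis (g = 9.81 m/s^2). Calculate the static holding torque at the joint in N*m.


tau = m*g*L = 61.5 * 9.81 * 0.2 = 120.6630

120.6630 N*m


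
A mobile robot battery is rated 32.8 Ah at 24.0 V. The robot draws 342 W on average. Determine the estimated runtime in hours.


E = 32.8*24.0 = 787.2000 Wh
t = E/P = 787.2000/342 = 2.3018

2.3018 hours


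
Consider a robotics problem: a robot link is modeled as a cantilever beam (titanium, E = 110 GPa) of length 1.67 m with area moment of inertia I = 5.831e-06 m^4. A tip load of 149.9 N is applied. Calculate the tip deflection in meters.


delta = F*L^3/(3*E*I) = 149.9*1.67^3/(3*1.100e+11*5.831e-06)
      = 698.1537037/1924230 = 3.6282e-04

3.6282e-04 m


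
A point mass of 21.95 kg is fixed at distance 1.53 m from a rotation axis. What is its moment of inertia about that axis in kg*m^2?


I = m*r^2 = 21.95*1.53^2 = 51.3828

51.3828 kg*m^2


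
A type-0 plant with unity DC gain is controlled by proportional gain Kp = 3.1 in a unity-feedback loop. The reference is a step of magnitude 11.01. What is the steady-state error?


e_ss = R/(1 + Kp) = 11.01/(1 + 3.1) = 11.01/4.1000 = 2.6854

2.6854


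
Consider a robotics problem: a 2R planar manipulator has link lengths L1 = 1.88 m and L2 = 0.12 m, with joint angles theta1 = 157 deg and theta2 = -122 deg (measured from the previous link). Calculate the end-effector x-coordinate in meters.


x = L1*cos(th1) + L2*cos(th1+th2) = 1.88*cos(157 deg) + 0.12*cos(35 deg) = -1.6323

-1.6323 m


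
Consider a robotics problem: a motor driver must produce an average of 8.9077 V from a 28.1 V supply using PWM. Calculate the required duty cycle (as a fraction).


D = V_avg/V_supply = 8.9077/28.1 = 0.3170

0.3170


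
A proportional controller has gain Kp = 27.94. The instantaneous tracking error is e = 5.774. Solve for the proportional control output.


u_P = Kp * e = 27.94 * 5.774 = 161.3256

161.3256


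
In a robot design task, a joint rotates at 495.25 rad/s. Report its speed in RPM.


RPM = 495.25 * 60/(2*pi) = 4729.2891

4729.2891 RPM


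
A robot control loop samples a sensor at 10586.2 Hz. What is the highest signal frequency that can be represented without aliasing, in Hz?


f_max = f_s/2 = 10586.2/2 = 5293.1000

5293.1000 Hz


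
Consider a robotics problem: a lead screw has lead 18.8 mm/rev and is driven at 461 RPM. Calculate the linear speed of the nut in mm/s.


v = lead * (RPM/60) = 18.8*461/60 = 144.4467

144.4467 mm/s


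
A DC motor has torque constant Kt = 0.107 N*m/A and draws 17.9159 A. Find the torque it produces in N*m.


tau = Kt * I = 0.107*17.9159 = 1.9170

1.9170 N*m


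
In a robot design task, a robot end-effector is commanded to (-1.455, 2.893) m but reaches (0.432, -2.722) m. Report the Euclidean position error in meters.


dx = 0.432 - (-1.455) = 1.8870, dy = -2.722 - (2.893) = -5.6150
err = sqrt(3.560769 + 31.528225) = 5.9236

5.9236 m


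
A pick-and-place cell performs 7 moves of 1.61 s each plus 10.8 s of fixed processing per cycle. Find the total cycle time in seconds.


T = 7*1.61 + 10.8 = 22.0700

22.0700 s


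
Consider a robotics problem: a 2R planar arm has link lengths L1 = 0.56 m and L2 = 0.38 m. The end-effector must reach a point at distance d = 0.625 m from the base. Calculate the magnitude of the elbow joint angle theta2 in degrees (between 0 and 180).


cos(th2) = (d^2 - L1^2 - L2^2)/(2*L1*L2) = (0.625^2 - 0.56^2 - 0.38^2)/(2*0.56*0.38) = -0.15830592
th2 = acos(-0.15830592) = 99.1086 deg

99.1086 degrees


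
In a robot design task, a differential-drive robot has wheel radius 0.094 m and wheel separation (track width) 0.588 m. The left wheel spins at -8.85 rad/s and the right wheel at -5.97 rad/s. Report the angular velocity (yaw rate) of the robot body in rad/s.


omega = r*(wR - wL)/L = 0.094*(-5.97 - (-8.85))/0.588 = 0.4604

0.4604 rad/s


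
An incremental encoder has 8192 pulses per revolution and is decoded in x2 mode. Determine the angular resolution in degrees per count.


resolution = 360 / (PPR * 2) = 360 / 16384 = 0.0220

0.0220 degrees


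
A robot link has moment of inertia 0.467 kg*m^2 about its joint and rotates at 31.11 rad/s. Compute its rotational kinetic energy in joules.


KE = (1/2)*I*omega^2 = 0.5*0.467*31.11^2 = 225.9888

225.9888 J


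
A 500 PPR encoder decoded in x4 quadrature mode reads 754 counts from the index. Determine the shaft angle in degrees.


angle = counts * 360 / (PPR*4) = 754 * 360 / 2000 = 135.7200

135.7200 degrees


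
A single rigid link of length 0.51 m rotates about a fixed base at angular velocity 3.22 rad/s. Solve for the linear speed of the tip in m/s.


v = L*omega = 0.51 * 3.22 = 1.6422

1.6422 m/s


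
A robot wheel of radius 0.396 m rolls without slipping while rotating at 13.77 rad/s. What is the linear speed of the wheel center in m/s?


v = omega * r = 13.77 * 0.396 = 5.4529

5.4529 m/s


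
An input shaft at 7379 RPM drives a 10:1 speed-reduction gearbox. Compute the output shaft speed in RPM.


omega_out = omega_in / N = 7379 / 10 = 737.9000

737.9000 RPM


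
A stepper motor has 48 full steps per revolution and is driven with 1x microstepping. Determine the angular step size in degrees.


step = 360/(48*1) = 360/48 = 7.5000

7.5000 degrees


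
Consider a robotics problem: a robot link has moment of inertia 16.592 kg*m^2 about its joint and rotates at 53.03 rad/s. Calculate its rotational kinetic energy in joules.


KE = (1/2)*I*omega^2 = 0.5*16.592*53.03^2 = 23329.8527

23329.8527 J


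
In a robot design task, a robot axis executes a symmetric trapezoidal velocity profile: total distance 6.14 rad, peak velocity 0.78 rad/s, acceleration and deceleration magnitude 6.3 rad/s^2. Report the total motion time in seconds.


t_acc = v/a = 0.78/6.3 = 0.123810 s
d_acc = v^2/(2a) = 0.048286 rad (each ramp)
d_cruise = 6.14 - 2*0.048286 = 6.043428 rad
t_cruise = 6.043428/0.78 = 7.747985 s
t_total = 2*0.123810 + 7.747985 = 7.9956

7.9956 s


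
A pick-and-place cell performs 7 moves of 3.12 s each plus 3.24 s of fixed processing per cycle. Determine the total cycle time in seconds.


T = 7*3.12 + 3.24 = 25.0800

25.0800 s


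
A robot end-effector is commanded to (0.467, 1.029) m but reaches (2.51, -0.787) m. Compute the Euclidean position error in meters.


dx = 2.51 - (0.467) = 2.0430, dy = -0.787 - (1.029) = -1.8160
err = sqrt(4.173849 + 3.297856) = 2.7334

2.7334 m


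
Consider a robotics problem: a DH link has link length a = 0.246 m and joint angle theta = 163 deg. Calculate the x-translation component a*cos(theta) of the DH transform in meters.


a*cos(theta) = 0.246*cos(163 deg) = -0.2353

-0.2353 m


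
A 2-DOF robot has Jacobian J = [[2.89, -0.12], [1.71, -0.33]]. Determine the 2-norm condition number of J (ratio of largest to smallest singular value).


JJ^T eigenvalues: trace(JJ^T) = 11.3995, det(JJ^T) = det(J)^2 = 0.56025225
s_max^2 = (11.3995 + sqrt(127.70759125))/2 = 11.35013917
s_min^2 = (11.3995 - sqrt(127.70759125))/2 = 0.04936083
kappa = s_max/s_min = sqrt(11.35013917/0.04936083) = 15.1638

15.1638


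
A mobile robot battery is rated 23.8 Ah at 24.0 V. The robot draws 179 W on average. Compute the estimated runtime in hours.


E = 23.8*24.0 = 571.2000 Wh
t = E/P = 571.2000/179 = 3.1911

3.1911 hours


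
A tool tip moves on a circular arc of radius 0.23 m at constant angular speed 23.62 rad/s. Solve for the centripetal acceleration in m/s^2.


a_c = omega^2 * r = 23.62^2 * 0.23 = 128.3180

128.3180 m/s^2


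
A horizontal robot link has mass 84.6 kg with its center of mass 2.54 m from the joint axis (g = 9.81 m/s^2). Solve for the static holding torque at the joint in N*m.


tau = m*g*L = 84.6 * 9.81 * 2.54 = 2108.0120

2108.0120 N*m


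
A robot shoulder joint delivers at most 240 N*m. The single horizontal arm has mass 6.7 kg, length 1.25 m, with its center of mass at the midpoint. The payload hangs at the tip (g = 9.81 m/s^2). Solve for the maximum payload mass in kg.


tau_arm = m_arm*g*(L/2) = 6.7*9.81*1.25/2 = 41.0794 N*m
tau_payload = tau_max - tau_arm = 240 - 41.0794 = 198.9206
m_payload = tau_payload / (g*L) = 198.9206 / (9.81*1.25) = 16.2219

16.2219 kg


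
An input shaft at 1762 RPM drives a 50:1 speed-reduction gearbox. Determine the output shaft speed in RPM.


omega_out = omega_in / N = 1762 / 50 = 35.2400

35.2400 RPM


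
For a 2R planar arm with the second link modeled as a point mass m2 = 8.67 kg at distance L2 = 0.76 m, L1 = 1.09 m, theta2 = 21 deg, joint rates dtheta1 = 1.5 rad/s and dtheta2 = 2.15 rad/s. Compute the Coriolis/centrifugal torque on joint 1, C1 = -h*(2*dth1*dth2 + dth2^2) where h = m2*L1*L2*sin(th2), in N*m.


h = m2*L1*L2*sin(th2) = 8.67*1.09*0.76*sin(21 deg) = 2.573880
C1 = -h*(2*1.5*2.15 + 2.15^2) = -2.573880*11.0725 = -28.4993

-28.4993 N*m


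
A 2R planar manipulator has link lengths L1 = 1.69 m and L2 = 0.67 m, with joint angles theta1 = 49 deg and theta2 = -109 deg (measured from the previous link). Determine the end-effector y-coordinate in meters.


y = L1*sin(th1) + L2*sin(th1+th2) = 1.69*sin(49 deg) + 0.67*sin(-60 deg) = 0.6952

0.6952 m


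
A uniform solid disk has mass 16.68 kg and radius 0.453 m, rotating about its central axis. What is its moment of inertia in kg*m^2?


I = (1/2)*m*R^2 = 0.5*16.68*0.453^2 = 1.7114

1.7114 kg*m^2


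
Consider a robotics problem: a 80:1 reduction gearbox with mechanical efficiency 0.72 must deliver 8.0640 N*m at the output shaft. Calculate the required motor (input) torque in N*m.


tau_in = tau_out / (N * eta) = 8.0640 / (80 * 0.72) = 0.1400

0.1400 N*m


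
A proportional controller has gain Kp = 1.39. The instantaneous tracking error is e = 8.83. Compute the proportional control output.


u_P = Kp * e = 1.39 * 8.83 = 12.2737

12.2737


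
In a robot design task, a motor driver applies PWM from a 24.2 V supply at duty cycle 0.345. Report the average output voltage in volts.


V_avg = V_supply * D = 24.2*0.345 = 8.3490

8.3490 V


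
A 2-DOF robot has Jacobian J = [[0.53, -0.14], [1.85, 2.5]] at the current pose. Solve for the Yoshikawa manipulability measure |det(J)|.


det(J) = 0.53*2.5 - (-0.14)*(1.85) = 1.5840
|det(J)| = 1.5840

1.5840


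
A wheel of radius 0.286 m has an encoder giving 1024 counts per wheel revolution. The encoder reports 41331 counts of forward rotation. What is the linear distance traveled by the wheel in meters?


revs = 41331/1024 = 40.362305
d = revs * 2*pi*r = 40.362305 * 2*pi*0.286 = 72.5307

72.5307 m


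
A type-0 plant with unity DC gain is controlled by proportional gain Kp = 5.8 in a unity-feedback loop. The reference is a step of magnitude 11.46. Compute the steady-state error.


e_ss = R/(1 + Kp) = 11.46/(1 + 5.8) = 11.46/6.8000 = 1.6853

1.6853


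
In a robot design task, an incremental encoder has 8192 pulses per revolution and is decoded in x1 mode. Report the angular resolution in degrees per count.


resolution = 360 / (PPR * 1) = 360 / 8192 = 0.0439

0.0439 degrees


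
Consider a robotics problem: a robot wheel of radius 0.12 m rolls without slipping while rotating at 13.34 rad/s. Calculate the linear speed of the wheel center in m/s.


v = omega * r = 13.34 * 0.12 = 1.6008

1.6008 m/s


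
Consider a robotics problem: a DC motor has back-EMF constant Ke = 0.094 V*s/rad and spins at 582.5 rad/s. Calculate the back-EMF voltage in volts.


V_emf = Ke * omega = 0.094*582.5 = 54.7550

54.7550 V


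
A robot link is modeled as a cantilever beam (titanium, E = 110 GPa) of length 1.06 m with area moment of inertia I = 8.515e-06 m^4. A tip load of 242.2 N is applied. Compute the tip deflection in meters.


delta = F*L^3/(3*E*I) = 242.2*1.06^3/(3*1.100e+11*8.515e-06)
      = 288.4640752/2809950 = 1.0266e-04

1.0266e-04 m


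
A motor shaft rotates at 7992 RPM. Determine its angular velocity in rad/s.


omega = 7992 * 2*pi/60 = 836.9203

836.9203 rad/s


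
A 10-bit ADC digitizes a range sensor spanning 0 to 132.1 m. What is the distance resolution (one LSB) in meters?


res = range / 2^n = 132.1/2^10 = 132.1/1024 = 0.1290

0.1290 m


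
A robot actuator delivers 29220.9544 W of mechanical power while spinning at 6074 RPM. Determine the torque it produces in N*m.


omega = 6074 * 2*pi/60 = 636.067793 rad/s
tau = P / omega = 29220.9544 / 636.067793 = 45.9400

45.9400 N*m


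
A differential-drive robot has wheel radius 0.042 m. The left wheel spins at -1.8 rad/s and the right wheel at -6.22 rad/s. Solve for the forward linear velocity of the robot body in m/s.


v = r*(wR + wL)/2 = 0.042*(-6.22 + -1.8)/2 = -0.1684

-0.1684 m/s


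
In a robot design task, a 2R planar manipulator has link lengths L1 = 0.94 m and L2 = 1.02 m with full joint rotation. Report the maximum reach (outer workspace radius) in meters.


r_max = L1 + L2 = 0.94 + 1.02 = 1.9600

1.9600 m


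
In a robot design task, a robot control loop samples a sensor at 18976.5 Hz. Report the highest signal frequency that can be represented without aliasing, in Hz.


f_max = f_s/2 = 18976.5/2 = 9488.2500

9488.2500 Hz


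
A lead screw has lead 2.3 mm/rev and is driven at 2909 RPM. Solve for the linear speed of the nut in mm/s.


v = lead * (RPM/60) = 2.3*2909/60 = 111.5117

111.5117 mm/s


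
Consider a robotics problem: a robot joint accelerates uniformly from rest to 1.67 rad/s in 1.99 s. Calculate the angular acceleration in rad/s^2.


alpha = delta_omega / t = 1.67 / 1.99 = 0.8392

0.8392 rad/s^2


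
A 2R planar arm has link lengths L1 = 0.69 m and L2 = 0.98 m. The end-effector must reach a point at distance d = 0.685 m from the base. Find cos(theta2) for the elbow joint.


cos(th2) = (d^2 - L1^2 - L2^2)/(2*L1*L2) = (0.685^2 - 0.69^2 - 0.98^2)/(2*0.69*0.98) = -0.7152

-0.7152


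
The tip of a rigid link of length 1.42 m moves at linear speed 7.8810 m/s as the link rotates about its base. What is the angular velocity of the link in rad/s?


omega = v / L = 7.8810 / 1.42 = 5.5500

5.5500 rad/s


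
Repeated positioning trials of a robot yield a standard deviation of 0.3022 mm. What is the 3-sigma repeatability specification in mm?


repeatability = 3*sigma = 3*0.3022 = 0.9066

0.9066 mm


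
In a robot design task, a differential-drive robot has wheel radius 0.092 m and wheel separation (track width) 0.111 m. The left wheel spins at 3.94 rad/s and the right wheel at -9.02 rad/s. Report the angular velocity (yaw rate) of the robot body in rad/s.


omega = r*(wR - wL)/L = 0.092*(-9.02 - (3.94))/0.111 = -10.7416

-10.7416 rad/s


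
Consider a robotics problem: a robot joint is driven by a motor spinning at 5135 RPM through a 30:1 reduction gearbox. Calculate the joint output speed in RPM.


omega_joint = omega_motor / N = 5135 / 30 = 171.1667

171.1667 RPM


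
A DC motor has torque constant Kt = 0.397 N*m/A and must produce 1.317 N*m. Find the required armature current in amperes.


I = tau / Kt = 1.317/0.397 = 3.3174

3.3174 A


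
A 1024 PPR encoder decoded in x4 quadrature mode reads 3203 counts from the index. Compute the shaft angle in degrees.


angle = counts * 360 / (PPR*4) = 3203 * 360 / 4096 = 281.5137

281.5137 degrees


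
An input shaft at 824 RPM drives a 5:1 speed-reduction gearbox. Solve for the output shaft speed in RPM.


omega_out = omega_in / N = 824 / 5 = 164.8000

164.8000 RPM


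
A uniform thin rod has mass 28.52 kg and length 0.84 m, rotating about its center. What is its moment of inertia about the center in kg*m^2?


I = (1/12)*m*L^2 = (1/12)*28.52*0.84^2 = 1.6770

1.6770 kg*m^2


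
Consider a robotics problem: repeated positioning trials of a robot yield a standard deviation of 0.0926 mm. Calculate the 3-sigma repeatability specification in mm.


repeatability = 3*sigma = 3*0.0926 = 0.2778

0.2778 mm


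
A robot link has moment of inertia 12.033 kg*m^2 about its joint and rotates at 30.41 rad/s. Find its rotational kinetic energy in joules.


KE = (1/2)*I*omega^2 = 0.5*12.033*30.41^2 = 5563.8673

5563.8673 J


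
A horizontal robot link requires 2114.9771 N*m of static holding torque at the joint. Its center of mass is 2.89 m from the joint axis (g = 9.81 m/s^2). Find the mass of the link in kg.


m = tau / (g*L) = 2114.9771 / (9.81 * 2.89) = 74.6000

74.6000 kg


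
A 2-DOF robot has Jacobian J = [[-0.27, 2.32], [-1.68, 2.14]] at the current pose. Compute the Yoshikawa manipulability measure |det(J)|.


det(J) = -0.27*2.14 - (2.32)*(-1.68) = 3.3198
|det(J)| = 3.3198

3.3198


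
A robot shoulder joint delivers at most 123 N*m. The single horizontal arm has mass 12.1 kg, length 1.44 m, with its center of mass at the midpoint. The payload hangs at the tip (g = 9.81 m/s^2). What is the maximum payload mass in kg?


tau_arm = m_arm*g*(L/2) = 12.1*9.81*1.44/2 = 85.4647 N*m
tau_payload = tau_max - tau_arm = 123 - 85.4647 = 37.5353
m_payload = tau_payload / (g*L) = 37.5353 / (9.81*1.44) = 2.6571

2.6571 kg


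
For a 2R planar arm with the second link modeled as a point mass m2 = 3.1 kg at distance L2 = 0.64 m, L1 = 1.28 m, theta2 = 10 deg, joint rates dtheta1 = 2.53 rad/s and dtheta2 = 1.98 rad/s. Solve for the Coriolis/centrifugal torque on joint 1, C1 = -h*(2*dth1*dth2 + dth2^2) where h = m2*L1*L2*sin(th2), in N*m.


h = m2*L1*L2*sin(th2) = 3.1*1.28*0.64*sin(10 deg) = 0.440983
C1 = -h*(2*2.53*1.98 + 1.98^2) = -0.440983*13.9392 = -6.1470

-6.1470 N*m


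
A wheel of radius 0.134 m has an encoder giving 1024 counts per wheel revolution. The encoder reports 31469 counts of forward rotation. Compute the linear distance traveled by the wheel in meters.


revs = 31469/1024 = 30.731445
d = revs * 2*pi*r = 30.731445 * 2*pi*0.134 = 25.8742

25.8742 m


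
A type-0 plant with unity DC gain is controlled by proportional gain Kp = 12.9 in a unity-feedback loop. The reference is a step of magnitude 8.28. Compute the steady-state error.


e_ss = R/(1 + Kp) = 8.28/(1 + 12.9) = 8.28/13.9000 = 0.5957

0.5957


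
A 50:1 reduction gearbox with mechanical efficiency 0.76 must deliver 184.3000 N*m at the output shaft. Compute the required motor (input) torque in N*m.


tau_in = tau_out / (N * eta) = 184.3000 / (50 * 0.76) = 4.8500

4.8500 N*m


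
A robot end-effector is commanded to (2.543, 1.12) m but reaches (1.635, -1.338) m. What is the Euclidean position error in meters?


dx = 1.635 - (2.543) = -0.9080, dy = -1.338 - (1.12) = -2.4580
err = sqrt(0.824464 + 6.041764) = 2.6203

2.6203 m


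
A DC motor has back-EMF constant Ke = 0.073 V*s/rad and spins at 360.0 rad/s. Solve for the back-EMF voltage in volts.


V_emf = Ke * omega = 0.073*360.0 = 26.2800

26.2800 V


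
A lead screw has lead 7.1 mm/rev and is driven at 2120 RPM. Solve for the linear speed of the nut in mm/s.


v = lead * (RPM/60) = 7.1*2120/60 = 250.8667

250.8667 mm/s


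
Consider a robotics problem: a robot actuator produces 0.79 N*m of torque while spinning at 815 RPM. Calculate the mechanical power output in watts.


omega = 815 * 2*pi/60 = 85.346600 rad/s
P = tau * omega = 0.79 * 85.346600 = 67.4238

67.4238 W


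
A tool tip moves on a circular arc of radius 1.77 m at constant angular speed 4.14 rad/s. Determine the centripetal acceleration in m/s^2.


a_c = omega^2 * r = 4.14^2 * 1.77 = 30.3371

30.3371 m/s^2


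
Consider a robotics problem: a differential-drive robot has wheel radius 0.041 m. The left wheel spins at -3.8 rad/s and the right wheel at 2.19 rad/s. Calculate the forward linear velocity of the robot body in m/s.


v = r*(wR + wL)/2 = 0.041*(2.19 + -3.8)/2 = -0.0330

-0.0330 m/s


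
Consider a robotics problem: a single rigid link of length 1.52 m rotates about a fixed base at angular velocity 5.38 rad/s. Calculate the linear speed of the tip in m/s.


v = L*omega = 1.52 * 5.38 = 8.1776

8.1776 m/s


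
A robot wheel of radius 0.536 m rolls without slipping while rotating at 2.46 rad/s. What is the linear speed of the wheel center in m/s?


v = omega * r = 2.46 * 0.536 = 1.3186

1.3186 m/s


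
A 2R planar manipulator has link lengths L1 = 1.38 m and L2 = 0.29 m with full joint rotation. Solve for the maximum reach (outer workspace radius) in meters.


r_max = L1 + L2 = 1.38 + 0.29 = 1.6700

1.6700 m


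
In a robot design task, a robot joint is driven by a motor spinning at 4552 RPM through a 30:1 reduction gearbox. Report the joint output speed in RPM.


omega_joint = omega_motor / N = 4552 / 30 = 151.7333

151.7333 RPM


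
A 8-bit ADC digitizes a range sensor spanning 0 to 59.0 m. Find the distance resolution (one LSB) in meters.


res = range / 2^n = 59.0/2^8 = 59.0/256 = 0.2305

0.2305 m


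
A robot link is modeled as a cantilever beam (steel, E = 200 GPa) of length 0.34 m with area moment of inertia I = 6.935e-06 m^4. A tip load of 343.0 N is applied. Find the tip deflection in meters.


delta = F*L^3/(3*E*I) = 343.0*0.34^3/(3*2.000e+11*6.935e-06)
      = 13.481272/4161000 = 3.2399e-06

3.2399e-06 m


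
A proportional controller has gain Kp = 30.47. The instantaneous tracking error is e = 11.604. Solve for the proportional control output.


u_P = Kp * e = 30.47 * 11.604 = 353.5739

353.5739


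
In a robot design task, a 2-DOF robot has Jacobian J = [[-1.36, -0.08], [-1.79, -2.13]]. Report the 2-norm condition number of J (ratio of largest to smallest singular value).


JJ^T eigenvalues: trace(JJ^T) = 9.5970, det(JJ^T) = det(J)^2 = 7.58231296
s_max^2 = (9.5970 + sqrt(61.77315716))/2 = 8.72829507
s_min^2 = (9.5970 - sqrt(61.77315716))/2 = 0.86870493
kappa = s_max/s_min = sqrt(8.72829507/0.86870493) = 3.1698

3.1698


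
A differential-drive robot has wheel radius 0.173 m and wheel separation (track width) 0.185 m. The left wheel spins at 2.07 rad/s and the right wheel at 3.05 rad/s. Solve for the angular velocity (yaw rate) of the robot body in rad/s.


omega = r*(wR - wL)/L = 0.173*(3.05 - (2.07))/0.185 = 0.9164

0.9164 rad/s


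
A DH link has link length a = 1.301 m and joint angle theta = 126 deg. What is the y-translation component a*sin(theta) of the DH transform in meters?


a*sin(theta) = 1.301*sin(126 deg) = 1.0525

1.0525 m


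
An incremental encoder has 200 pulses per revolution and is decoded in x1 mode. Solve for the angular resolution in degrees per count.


resolution = 360 / (PPR * 1) = 360 / 200 = 1.8000

1.8000 degrees


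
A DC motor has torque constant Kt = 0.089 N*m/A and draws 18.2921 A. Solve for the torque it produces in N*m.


tau = Kt * I = 0.089*18.2921 = 1.6280

1.6280 N*m


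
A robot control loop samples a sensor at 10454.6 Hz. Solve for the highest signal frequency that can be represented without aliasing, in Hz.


f_max = f_s/2 = 10454.6/2 = 5227.3000

5227.3000 Hz


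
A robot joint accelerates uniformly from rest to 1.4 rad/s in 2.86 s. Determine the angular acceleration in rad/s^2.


alpha = delta_omega / t = 1.4 / 2.86 = 0.4895

0.4895 rad/s^2


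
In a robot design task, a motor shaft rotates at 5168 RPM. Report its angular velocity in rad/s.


omega = 5168 * 2*pi/60 = 541.1917

541.1917 rad/s


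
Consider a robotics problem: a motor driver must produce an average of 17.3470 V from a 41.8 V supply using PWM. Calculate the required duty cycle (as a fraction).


D = V_avg/V_supply = 17.3470/41.8 = 0.4150

0.4150


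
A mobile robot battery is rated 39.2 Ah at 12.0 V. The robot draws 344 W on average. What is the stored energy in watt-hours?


E = capacity * V = 39.2*12.0 = 470.4000

470.4000 Wh


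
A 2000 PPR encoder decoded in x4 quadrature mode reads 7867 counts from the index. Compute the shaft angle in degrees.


angle = counts * 360 / (PPR*4) = 7867 * 360 / 8000 = 354.0150

354.0150 degrees


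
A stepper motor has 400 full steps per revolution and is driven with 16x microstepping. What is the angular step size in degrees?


step = 360/(400*16) = 360/6400 = 0.0563

0.0563 degrees


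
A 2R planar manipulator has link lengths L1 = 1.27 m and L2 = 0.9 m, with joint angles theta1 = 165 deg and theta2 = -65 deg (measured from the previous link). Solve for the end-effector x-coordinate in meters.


x = L1*cos(th1) + L2*cos(th1+th2) = 1.27*cos(165 deg) + 0.9*cos(100 deg) = -1.3830

-1.3830 m


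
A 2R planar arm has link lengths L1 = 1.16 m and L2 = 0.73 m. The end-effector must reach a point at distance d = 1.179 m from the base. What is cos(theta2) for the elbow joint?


cos(th2) = (d^2 - L1^2 - L2^2)/(2*L1*L2) = (1.179^2 - 1.16^2 - 0.73^2)/(2*1.16*0.73) = -0.2884

-0.2884


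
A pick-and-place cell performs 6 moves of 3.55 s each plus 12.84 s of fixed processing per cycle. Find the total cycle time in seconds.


T = 6*3.55 + 12.84 = 34.1400

34.1400 s


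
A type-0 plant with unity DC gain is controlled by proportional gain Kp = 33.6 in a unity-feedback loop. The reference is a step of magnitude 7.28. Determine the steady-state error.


e_ss = R/(1 + Kp) = 7.28/(1 + 33.6) = 7.28/34.6000 = 0.2104

0.2104


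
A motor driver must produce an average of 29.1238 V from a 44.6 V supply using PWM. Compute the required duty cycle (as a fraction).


D = V_avg/V_supply = 29.1238/44.6 = 0.6530

0.6530


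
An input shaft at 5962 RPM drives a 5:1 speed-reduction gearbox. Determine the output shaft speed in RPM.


omega_out = omega_in / N = 5962 / 5 = 1192.4000

1192.4000 RPM


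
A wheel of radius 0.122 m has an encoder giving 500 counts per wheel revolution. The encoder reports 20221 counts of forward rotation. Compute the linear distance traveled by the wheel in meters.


revs = 20221/500 = 40.442000
d = revs * 2*pi*r = 40.442000 * 2*pi*0.122 = 31.0008

31.0008 m
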